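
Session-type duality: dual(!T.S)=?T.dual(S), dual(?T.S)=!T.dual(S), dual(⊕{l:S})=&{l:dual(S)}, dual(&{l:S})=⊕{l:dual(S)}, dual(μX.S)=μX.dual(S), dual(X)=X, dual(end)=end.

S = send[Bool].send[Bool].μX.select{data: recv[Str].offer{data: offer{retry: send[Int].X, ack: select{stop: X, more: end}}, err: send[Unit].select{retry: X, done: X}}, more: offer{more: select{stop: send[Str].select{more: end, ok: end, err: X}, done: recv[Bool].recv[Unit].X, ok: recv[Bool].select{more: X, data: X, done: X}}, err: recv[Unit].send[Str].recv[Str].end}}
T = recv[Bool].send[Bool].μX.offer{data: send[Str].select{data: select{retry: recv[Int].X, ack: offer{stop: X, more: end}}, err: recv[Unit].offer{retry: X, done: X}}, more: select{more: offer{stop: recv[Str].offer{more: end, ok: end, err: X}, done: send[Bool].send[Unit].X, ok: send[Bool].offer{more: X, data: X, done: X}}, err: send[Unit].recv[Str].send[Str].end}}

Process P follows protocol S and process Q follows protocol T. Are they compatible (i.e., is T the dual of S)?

send[Bool] vs recv[Bool]  ok
  send[Bool] vs send[Bool]  ✗ same direction on both sides — not dual

NO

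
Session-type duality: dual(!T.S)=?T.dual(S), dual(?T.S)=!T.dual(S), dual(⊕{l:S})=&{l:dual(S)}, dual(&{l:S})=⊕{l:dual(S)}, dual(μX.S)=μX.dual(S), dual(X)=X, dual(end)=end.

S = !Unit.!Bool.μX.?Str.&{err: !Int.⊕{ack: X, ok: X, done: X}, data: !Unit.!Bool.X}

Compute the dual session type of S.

?Unit.?Bool.μX.!Str.⊕{err: ?Int.&{ack: X, ok: X, done: X}, data: ?Unit.?Bool.X}

!Unit ↦ ?Unit
  !Bool ↦ ?Bool
    μX ↦ μX  (binder kept)
      ?Str ↦ !Str
        &{err,data} ↦ ⊕{err,data}  (external→internal)
          case err:
            !Int ↦ ?Int
              ⊕{ack,ok,done} ↦ &{ack,ok,done}  (⊕→&)
                case ack:
                  X self-dual
                case ok:
                  X self-dual
                case done:
                  X self-dual
          case data:
            !Unit ↦ ?Unit
              !Bool ↦ ?Bool
                X self-dual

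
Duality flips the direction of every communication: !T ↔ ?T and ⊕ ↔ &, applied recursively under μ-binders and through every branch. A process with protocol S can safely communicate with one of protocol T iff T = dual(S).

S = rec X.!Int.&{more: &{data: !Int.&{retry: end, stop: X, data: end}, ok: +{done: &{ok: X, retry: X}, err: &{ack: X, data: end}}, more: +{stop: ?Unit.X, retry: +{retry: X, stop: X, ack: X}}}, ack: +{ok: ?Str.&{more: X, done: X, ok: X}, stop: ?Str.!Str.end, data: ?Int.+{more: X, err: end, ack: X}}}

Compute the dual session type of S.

rec X = rec X  (μ self-dual)
  !Int = ?Int
    &{more,ack} = +{more,ack}  (offer→select)
      [more]
        &{data,ok,more} = +{data,ok,more}  (offer→select)
          [data]
            !Int = ?Int
              &{retry,stop,data} = +{retry,stop,data}  (offer→select)
                [retry]
                  end ↦ end
                [stop]
                  X ↦ X
                [data]
                  end ↦ end
          [ok]
            +{done,err} = &{done,err}  (internal→external)
              [done]
                &{ok,retry} = +{ok,retry}  (offer→select)
                  [ok]
                    X ↦ X
                  [retry]
                    X ↦ X
              [err]
                &{ack,data} = +{ack,data}  (offer→select)
                  [ack]
                    X ↦ X
                  [data]
                    end ↦ end
          [more]
            +{stop,retry} = &{stop,retry}  (internal→external)
              [stop]
                ?Unit = !Unit
                  X ↦ X
              [retry]
                +{retry,stop,ack} = &{retry,stop,ack}  (internal→external)
                  [retry]
                    X ↦ X
                  [stop]
                    X ↦ X
                  [ack]
                    X ↦ X
      [ack]
        +{ok,stop,data} = &{ok,stop,data}  (internal→external)
          [ok]
            ?Str = !Str
              &{more,done,ok} = +{more,done,ok}  (offer→select)
                [more]
                  X ↦ X
                [done]
                  X ↦ X
                [ok]
                  X ↦ X
          [stop]
            ?Str = !Str
              !Str = ?Str
                end ↦ end
          [data]
            ?Int = !Int
              +{more,err,ack} = &{more,err,ack}  (internal→external)
                [more]
                  X ↦ X
                [err]
                  end ↦ end
                [ack]
                  X ↦ X

rec X.?Int.+{more: +{data: ?Int.+{retry: end, stop: X, data: end}, ok: &{done: +{ok: X, retry: X}, err: +{ack: X, data: end}}, more: &{stop: !Unit.X, retry: &{retry: X, stop: X, ack: X}}}, ack: &{ok: !Str.+{more: X, done: X, ok: X}, stop: !Str.?Str.end, data: !Int.&{more: X, err: end, ack: X}}}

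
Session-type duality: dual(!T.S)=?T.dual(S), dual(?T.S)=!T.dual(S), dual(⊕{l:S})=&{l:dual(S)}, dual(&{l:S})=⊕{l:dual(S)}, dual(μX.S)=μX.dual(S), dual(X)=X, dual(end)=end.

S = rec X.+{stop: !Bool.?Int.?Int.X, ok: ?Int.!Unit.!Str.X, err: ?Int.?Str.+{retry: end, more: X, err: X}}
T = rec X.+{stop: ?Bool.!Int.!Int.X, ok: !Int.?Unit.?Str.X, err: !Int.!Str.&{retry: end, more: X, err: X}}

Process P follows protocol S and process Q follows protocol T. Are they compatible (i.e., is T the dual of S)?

NO

rec X vs rec X  ✓ (rec unchanged)
  +{stop,ok,err} vs +{stop,ok,err}  ✗ choice polarity not flipped — not dual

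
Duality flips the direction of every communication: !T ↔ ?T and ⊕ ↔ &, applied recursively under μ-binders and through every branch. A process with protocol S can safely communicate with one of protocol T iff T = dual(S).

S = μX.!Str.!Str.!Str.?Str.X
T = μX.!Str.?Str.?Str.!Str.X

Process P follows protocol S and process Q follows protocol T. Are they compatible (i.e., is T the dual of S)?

μX | μX  match (rec unchanged)
  !Str | !Str  ✗ same direction on both sides — not dual

NO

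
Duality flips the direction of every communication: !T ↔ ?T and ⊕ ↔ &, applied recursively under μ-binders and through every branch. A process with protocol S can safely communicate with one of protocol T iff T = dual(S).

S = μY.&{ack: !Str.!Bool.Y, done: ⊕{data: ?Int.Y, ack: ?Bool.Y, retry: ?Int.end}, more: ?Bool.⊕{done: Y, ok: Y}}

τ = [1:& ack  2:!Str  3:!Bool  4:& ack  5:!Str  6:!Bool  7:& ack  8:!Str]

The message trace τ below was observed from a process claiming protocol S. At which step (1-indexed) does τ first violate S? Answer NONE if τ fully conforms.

NONE

[1] & ack  ✓  now at !Str.!Bool.μY.…
[2] !Str  ✓  now at !Bool.μY.…
[3] !Bool  ✓  now at μY.…
[4] & ack  ✓  now at !Str.!Bool.μY.…
[5] !Str  ✓  now at !Bool.μY.…
[6] !Bool  ✓  now at μY.…
[7] & ack  ✓  now at !Str.!Bool.μY.…
[8] !Str  ✓  now at !Bool.μY.…
τ conforms to S (length 8)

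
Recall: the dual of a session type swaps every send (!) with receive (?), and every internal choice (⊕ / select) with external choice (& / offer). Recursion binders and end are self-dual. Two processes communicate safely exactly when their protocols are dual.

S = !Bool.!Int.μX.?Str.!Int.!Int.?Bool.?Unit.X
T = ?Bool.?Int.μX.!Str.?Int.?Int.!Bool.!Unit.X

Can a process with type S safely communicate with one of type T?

!Bool ‖ ?Bool  ok
  !Int ‖ ?Int  ok
    μX ‖ μX  ok (μ self-dual)
      ?Str ‖ !Str  ok
        !Int ‖ ?Int  ok
          !Int ‖ ?Int  ok
            ?Bool ‖ !Bool  ok
              ?Unit ‖ !Unit  ok
                X ‖ X  ok

YES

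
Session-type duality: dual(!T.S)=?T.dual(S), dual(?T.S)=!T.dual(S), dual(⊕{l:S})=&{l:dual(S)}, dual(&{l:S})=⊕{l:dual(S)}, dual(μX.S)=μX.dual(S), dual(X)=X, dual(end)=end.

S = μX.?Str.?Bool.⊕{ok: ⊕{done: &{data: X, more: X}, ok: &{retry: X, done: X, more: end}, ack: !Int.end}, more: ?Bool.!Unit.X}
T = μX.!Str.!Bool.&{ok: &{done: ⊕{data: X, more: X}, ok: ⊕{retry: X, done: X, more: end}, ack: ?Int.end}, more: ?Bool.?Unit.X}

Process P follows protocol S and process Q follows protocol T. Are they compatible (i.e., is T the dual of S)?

μX | μX  ok (binder kept)
  ?Str | !Str  ok
    ?Bool | !Bool  ok
      ⊕{ok,more} | &{ok,more}  ok same labels
        [ok]
          ⊕{done,ok,ack} | &{done,ok,ack}  ok same labels
            [done]
              &{data,more} | ⊕{data,more}  ok same labels
                [data]
                  X | X  ok
                [more]
                  X | X  ok
            [ok]
              &{retry,done,more} | ⊕{retry,done,more}  ok same labels
                [retry]
                  X | X  ok
                [done]
                  X | X  ok
                [more]
                  end | end  ok
            [ack]
              !Int | ?Int  ok
                end | end  ok
        [more]
          ?Bool | ?Bool  ✗ same direction on both sides — not dual

NO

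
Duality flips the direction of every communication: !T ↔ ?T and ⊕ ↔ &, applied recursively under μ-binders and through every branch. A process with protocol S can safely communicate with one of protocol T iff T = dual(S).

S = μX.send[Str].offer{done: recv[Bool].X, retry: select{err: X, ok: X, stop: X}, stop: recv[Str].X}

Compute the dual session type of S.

μX ↦ μX  (binder kept)
  send[Str] ↦ recv[Str]
    offer{done,retry,stop} ↦ select{done,retry,stop}  (&→⊕)
      • done:
        recv[Bool] ↦ send[Bool]
          dual(X) = X
      • retry:
        select{err,ok,stop} ↦ offer{err,ok,stop}  (⊕→&)
          • err:
            dual(X) = X
          • ok:
            dual(X) = X
          • stop:
            dual(X) = X
      • stop:
        recv[Str] ↦ send[Str]
          dual(X) = X

μX.recv[Str].select{done: send[Bool].X, retry: offer{err: X, ok: X, stop: X}, stop: send[Str].X}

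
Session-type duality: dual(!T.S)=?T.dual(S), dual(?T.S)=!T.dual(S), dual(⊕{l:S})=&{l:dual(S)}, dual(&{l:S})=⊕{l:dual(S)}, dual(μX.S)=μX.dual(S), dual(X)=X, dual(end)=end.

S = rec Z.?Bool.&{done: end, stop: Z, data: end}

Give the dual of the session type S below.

rec Z.!Bool.+{done: end, stop: Z, data: end}

rec Z = rec Z  (binder kept)
  ?Bool = !Bool
    &{done,stop,data} = +{done,stop,data}  (&→⊕)
      • done:
        end ↦ end
      • stop:
        Z ↦ Z
      • data:
        end ↦ end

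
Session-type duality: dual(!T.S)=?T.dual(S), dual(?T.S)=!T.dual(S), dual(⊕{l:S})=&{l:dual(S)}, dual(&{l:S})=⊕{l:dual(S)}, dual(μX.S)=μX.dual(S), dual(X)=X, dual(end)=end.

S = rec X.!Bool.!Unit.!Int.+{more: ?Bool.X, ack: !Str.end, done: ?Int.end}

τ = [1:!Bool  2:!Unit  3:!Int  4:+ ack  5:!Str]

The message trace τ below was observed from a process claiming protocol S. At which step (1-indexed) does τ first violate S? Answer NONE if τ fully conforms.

NONE

@1 !Bool  match  residual = !Unit.!Int.+{more: ?Bool.rec X.…, ack: !Str.end, done: ?Int.end}
@2 !Unit  match  residual = !Int.+{more: ?Bool.rec X.…, ack: !Str.end, done: ?Int.end}
@3 !Int  match  residual = +{more: ?Bool.rec X.…, ack: !Str.end, done: ?Int.end}
@4 + ack  match  residual = !Str.end
@5 !Str  match  residual = end
trace exhausted — no violation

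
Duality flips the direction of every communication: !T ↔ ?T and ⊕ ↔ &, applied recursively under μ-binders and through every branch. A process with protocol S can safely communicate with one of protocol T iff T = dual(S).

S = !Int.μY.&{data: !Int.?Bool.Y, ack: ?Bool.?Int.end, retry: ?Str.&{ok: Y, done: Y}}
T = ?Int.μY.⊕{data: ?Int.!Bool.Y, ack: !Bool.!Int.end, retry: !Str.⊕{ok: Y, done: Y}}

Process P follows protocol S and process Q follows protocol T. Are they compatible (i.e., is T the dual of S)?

YES

!Int ‖ ?Int  ok
  μY ‖ μY  ok (rec unchanged)
    &{data,ack,retry} ‖ ⊕{data,ack,retry}  ok labels match
      case data:
        !Int ‖ ?Int  ok
          ?Bool ‖ !Bool  ok
            Y ‖ Y  ok
      case ack:
        ?Bool ‖ !Bool  ok
          ?Int ‖ !Int  ok
            end ‖ end  ok
      case retry:
        ?Str ‖ !Str  ok
          &{ok,done} ‖ ⊕{ok,done}  ok labels match
            case ok:
              Y ‖ Y  ok
            case done:
              Y ‖ Y  ok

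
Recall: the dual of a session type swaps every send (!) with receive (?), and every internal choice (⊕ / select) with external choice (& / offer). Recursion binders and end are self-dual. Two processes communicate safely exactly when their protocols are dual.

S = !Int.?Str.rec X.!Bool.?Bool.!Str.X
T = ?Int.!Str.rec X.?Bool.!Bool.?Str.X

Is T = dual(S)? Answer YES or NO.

!Int ‖ ?Int  ✓
  ?Str ‖ !Str  ✓
    rec X ‖ rec X  ✓ (binder kept)
      !Bool ‖ ?Bool  ✓
        ?Bool ‖ !Bool  ✓
          !Str ‖ ?Str  ✓
            X ‖ X  ✓

YES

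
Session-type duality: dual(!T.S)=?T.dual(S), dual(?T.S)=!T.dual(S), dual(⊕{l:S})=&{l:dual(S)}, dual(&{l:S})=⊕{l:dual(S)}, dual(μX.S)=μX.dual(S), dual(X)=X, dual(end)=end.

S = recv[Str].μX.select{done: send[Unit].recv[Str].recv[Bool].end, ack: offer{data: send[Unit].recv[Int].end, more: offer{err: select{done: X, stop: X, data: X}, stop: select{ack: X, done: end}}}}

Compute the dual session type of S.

send[Str].μX.offer{done: recv[Unit].send[Str].send[Bool].end, ack: select{data: recv[Unit].send[Int].end, more: select{err: offer{done: X, stop: X, data: X}, stop: offer{ack: X, done: end}}}}

recv[Str] → send[Str]
  μX → μX  (rec unchanged)
    select{done,ack} → offer{done,ack}  (select→offer)
      case done:
        send[Unit] → recv[Unit]
          recv[Str] → send[Str]
            recv[Bool] → send[Bool]
              end self-dual
      case ack:
        offer{data,more} → select{data,more}  (&→⊕)
          case data:
            send[Unit] → recv[Unit]
              recv[Int] → send[Int]
                end self-dual
          case more:
            offer{err,stop} → select{err,stop}  (&→⊕)
              case err:
                select{done,stop,data} → offer{done,stop,data}  (select→offer)
                  case done:
                    X self-dual
                  case stop:
                    X self-dual
                  case data:
                    X self-dual
              case stop:
                select{ack,done} → offer{ack,done}  (select→offer)
                  case ack:
                    X self-dual
                  case done:
                    end self-dual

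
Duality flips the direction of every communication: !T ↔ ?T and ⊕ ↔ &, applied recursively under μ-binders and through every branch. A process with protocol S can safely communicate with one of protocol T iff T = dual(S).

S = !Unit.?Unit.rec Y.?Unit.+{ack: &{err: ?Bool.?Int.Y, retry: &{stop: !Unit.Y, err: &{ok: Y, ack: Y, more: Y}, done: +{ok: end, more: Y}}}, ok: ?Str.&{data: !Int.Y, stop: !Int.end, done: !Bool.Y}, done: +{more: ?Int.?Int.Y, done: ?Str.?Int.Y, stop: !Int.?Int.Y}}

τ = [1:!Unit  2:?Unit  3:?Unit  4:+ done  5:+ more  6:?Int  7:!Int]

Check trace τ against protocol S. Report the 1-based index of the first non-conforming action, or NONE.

@1 !Unit  ok  cont: ?Unit.rec Y.…
@2 ?Unit  ok  cont: rec Y.…
@3 ?Unit  ok  cont: +{ack: &{err: ?Bool.?Int.rec Y.…, retry: &{stop: !Unit.rec Y.…, err: &{ok: rec Y.…, ack: rec Y.…, more: rec Y.…}, done: +{ok: end, more: rec Y.…}}}, ok: ?Str.&{data: !Int.rec Y.…, stop: !Int.end, done: !Bool.rec Y.…}, done: +{more: ?Int.?Int.rec Y.…, done: ?Str.?Int.rec Y.…, stop: !Int.?Int.rec Y.…}}
@4 + done  ok  cont: +{more: ?Int.?Int.rec Y.…, done: ?Str.?Int.rec Y.…, stop: !Int.?Int.rec Y.…}
@5 + more  ok  cont: ?Int.?Int.rec Y.…
@6 ?Int  ok  cont: ?Int.rec Y.…
@7 got !Int, protocol expects ?Int  ✗

7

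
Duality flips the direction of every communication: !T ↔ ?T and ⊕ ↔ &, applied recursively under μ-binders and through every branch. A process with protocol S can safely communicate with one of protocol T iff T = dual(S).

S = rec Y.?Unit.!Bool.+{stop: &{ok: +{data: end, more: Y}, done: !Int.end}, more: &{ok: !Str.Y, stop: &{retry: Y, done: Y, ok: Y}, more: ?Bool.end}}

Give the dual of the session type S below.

rec Y → rec Y  (rec unchanged)
  ?Unit → !Unit
    !Bool → ?Bool
      +{stop,more} → &{stop,more}  (⊕→&)
        case stop:
          &{ok,done} → +{ok,done}  (external→internal)
            case ok:
              +{data,more} → &{data,more}  (⊕→&)
                case data:
                  end self-dual
                case more:
                  Y self-dual
            case done:
              !Int → ?Int
                end self-dual
        case more:
          &{ok,stop,more} → +{ok,stop,more}  (external→internal)
            case ok:
              !Str → ?Str
                Y self-dual
            case stop:
              &{retry,done,ok} → +{retry,done,ok}  (external→internal)
                case retry:
                  Y self-dual
                case done:
                  Y self-dual
                case ok:
                  Y self-dual
            case more:
              ?Bool → !Bool
                end self-dual

rec Y.!Unit.?Bool.&{stop: +{ok: &{data: end, more: Y}, done: ?Int.end}, more: +{ok: ?Str.Y, stop: +{retry: Y, done: Y, ok: Y}, more: !Bool.end}}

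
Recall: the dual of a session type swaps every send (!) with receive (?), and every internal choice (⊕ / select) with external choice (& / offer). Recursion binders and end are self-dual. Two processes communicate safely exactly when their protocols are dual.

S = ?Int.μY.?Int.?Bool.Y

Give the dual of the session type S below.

?Int = !Int
  μY = μY  (μ self-dual)
    ?Int = !Int
      ?Bool = !Bool
        Y self-dual

!Int.μY.!Int.!Bool.Y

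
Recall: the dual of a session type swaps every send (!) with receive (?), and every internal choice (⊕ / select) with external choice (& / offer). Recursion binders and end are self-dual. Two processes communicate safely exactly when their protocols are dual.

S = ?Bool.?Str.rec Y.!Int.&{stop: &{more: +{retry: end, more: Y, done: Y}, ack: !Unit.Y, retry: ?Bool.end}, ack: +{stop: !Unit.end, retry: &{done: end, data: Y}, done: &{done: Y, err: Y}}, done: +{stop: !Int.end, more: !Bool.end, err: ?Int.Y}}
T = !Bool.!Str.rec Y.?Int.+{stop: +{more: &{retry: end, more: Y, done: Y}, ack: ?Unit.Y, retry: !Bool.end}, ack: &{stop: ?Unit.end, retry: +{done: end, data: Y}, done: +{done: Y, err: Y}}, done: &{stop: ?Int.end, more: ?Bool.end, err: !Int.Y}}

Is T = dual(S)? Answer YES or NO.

YES

?Bool | !Bool  match
  ?Str | !Str  match
    rec Y | rec Y  match (rec unchanged)
      !Int | ?Int  match
        &{stop,ack,done} | +{stop,ack,done}  match label sets agree
          case stop:
            &{more,ack,retry} | +{more,ack,retry}  match label sets agree
              case more:
                +{retry,more,done} | &{retry,more,done}  match label sets agree
                  case retry:
                    end | end  match
                  case more:
                    Y | Y  match
                  case done:
                    Y | Y  match
              case ack:
                !Unit | ?Unit  match
                  Y | Y  match
              case retry:
                ?Bool | !Bool  match
                  end | end  match
          case ack:
            +{stop,retry,done} | &{stop,retry,done}  match label sets agree
              case stop:
                !Unit | ?Unit  match
                  end | end  match
              case retry:
                &{done,data} | +{done,data}  match label sets agree
                  case done:
                    end | end  match
                  case data:
                    Y | Y  match
              case done:
                &{done,err} | +{done,err}  match label sets agree
                  case done:
                    Y | Y  match
                  case err:
                    Y | Y  match
          case done:
            +{stop,more,err} | &{stop,more,err}  match label sets agree
              case stop:
                !Int | ?Int  match
                  end | end  match
              case more:
                !Bool | ?Bool  match
                  end | end  match
              case err:
                ?Int | !Int  match
                  Y | Y  match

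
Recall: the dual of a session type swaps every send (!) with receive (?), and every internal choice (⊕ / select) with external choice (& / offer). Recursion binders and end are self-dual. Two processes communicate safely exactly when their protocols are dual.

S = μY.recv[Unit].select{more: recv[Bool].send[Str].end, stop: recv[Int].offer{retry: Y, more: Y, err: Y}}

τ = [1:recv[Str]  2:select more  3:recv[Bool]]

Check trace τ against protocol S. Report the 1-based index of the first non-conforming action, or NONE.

1

step 1: got recv[Str], protocol expects recv[Unit]  ✗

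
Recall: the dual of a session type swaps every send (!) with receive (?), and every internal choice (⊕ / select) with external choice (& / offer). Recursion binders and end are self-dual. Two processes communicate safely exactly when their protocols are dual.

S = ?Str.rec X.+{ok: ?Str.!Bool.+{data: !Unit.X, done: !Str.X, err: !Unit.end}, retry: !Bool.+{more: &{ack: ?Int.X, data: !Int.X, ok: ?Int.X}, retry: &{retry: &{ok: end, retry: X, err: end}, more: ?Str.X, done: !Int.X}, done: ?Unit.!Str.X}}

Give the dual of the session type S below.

?Str → !Str
  rec X → rec X  (rec unchanged)
    +{ok,retry} → &{ok,retry}  (select→offer)
      case ok:
        ?Str → !Str
          !Bool → ?Bool
            +{data,done,err} → &{data,done,err}  (select→offer)
              case data:
                !Unit → ?Unit
                  dual(X) = X
              case done:
                !Str → ?Str
                  dual(X) = X
              case err:
                !Unit → ?Unit
                  dual(end) = end
      case retry:
        !Bool → ?Bool
          +{more,retry,done} → &{more,retry,done}  (select→offer)
            case more:
              &{ack,data,ok} → +{ack,data,ok}  (&→⊕)
                case ack:
                  ?Int → !Int
                    dual(X) = X
                case data:
                  !Int → ?Int
                    dual(X) = X
                case ok:
                  ?Int → !Int
                    dual(X) = X
            case retry:
              &{retry,more,done} → +{retry,more,done}  (&→⊕)
                case retry:
                  &{ok,retry,err} → +{ok,retry,err}  (&→⊕)
                    case ok:
                      dual(end) = end
                    case retry:
                      dual(X) = X
                    case err:
                      dual(end) = end
                case more:
                  ?Str → !Str
                    dual(X) = X
                case done:
                  !Int → ?Int
                    dual(X) = X
            case done:
              ?Unit → !Unit
                !Str → ?Str
                  dual(X) = X

!Str.rec X.&{ok: !Str.?Bool.&{data: ?Unit.X, done: ?Str.X, err: ?Unit.end}, retry: ?Bool.&{more: +{ack: !Int.X, data: ?Int.X, ok: !Int.X}, retry: +{retry: +{ok: end, retry: X, err: end}, more: !Str.X, done: ?Int.X}, done: !Unit.?Str.X}}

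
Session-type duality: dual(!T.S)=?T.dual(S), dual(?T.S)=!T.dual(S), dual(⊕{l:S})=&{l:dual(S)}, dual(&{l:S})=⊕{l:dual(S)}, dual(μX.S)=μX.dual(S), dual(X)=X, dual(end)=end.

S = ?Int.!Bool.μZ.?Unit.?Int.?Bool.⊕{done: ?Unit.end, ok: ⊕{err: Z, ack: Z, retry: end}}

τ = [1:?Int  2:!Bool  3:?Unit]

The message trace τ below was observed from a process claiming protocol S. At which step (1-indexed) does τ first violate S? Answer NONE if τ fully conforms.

NONE

[1] ?Int  match  now at !Bool.μZ.…
[2] !Bool  match  now at μZ.…
[3] ?Unit  match  now at ?Int.?Bool.⊕{done: ?Unit.end, ok: ⊕{err: μZ.…, ack: μZ.…, retry: end}}
all 3 steps conform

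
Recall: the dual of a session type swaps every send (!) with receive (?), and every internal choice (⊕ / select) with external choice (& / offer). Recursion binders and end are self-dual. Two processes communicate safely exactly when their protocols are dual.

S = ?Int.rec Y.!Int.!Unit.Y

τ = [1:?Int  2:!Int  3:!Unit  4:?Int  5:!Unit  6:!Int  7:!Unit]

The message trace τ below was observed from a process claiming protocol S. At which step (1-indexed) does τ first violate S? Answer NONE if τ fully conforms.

4

@1 ?Int  ok  now at rec Y.…
@2 !Int  ok  now at !Unit.rec Y.…
@3 !Unit  ok  now at rec Y.…
@4 got ?Int, protocol expects !Int  ✗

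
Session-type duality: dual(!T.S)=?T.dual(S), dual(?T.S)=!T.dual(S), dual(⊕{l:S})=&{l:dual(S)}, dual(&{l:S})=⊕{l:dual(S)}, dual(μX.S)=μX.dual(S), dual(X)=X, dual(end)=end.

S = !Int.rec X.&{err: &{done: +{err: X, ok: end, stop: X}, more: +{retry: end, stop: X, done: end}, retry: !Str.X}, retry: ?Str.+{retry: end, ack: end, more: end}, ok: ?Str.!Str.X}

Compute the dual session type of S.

?Int.rec X.+{err: +{done: &{err: X, ok: end, stop: X}, more: &{retry: end, stop: X, done: end}, retry: ?Str.X}, retry: !Str.&{retry: end, ack: end, more: end}, ok: !Str.?Str.X}

!Int ↦ ?Int
  rec X ↦ rec X  (rec unchanged)
    &{err,retry,ok} ↦ +{err,retry,ok}  (external→internal)
      case err:
        &{done,more,retry} ↦ +{done,more,retry}  (external→internal)
          case done:
            +{err,ok,stop} ↦ &{err,ok,stop}  (⊕→&)
              case err:
                X ↦ X
              case ok:
                end ↦ end
              case stop:
                X ↦ X
          case more:
            +{retry,stop,done} ↦ &{retry,stop,done}  (⊕→&)
              case retry:
                end ↦ end
              case stop:
                X ↦ X
              case done:
                end ↦ end
          case retry:
            !Str ↦ ?Str
              X ↦ X
      case retry:
        ?Str ↦ !Str
          +{retry,ack,more} ↦ &{retry,ack,more}  (⊕→&)
            case retry:
              end ↦ end
            case ack:
              end ↦ end
            case more:
              end ↦ end
      case ok:
        ?Str ↦ !Str
          !Str ↦ ?Str
            X ↦ X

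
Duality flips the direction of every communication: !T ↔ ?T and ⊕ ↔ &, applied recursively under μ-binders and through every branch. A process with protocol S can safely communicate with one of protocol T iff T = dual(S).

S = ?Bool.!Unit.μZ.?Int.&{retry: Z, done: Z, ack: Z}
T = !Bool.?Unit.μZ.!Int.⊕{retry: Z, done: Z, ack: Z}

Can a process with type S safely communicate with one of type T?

YES

?Bool | !Bool  match
  !Unit | ?Unit  match
    μZ | μZ  match (binder kept)
      ?Int | !Int  match
        &{retry,done,ack} | ⊕{retry,done,ack}  match labels match
          [retry]
            Z | Z  match
          [done]
            Z | Z  match
          [ack]
            Z | Z  match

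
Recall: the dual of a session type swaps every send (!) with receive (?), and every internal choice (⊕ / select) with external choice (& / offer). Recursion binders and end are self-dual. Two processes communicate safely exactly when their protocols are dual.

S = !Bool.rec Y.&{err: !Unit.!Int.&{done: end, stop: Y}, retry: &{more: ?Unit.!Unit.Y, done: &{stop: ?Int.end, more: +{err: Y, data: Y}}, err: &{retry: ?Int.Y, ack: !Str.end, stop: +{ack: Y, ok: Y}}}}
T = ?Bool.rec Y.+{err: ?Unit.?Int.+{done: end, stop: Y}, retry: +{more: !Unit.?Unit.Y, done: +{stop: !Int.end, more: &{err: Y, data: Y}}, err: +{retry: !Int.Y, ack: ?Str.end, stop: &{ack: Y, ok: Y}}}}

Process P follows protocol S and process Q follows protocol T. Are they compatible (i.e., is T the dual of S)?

YES

!Bool ‖ ?Bool  ✓
  rec Y ‖ rec Y  ✓ (binder kept)
    &{err,retry} ‖ +{err,retry}  ✓ labels match
      case err:
        !Unit ‖ ?Unit  ✓
          !Int ‖ ?Int  ✓
            &{done,stop} ‖ +{done,stop}  ✓ labels match
              case done:
                end ‖ end  ✓
              case stop:
                Y ‖ Y  ✓
      case retry:
        &{more,done,err} ‖ +{more,done,err}  ✓ labels match
          case more:
            ?Unit ‖ !Unit  ✓
              !Unit ‖ ?Unit  ✓
                Y ‖ Y  ✓
          case done:
            &{stop,more} ‖ +{stop,more}  ✓ labels match
              case stop:
                ?Int ‖ !Int  ✓
                  end ‖ end  ✓
              case more:
                +{err,data} ‖ &{err,data}  ✓ labels match
                  case err:
                    Y ‖ Y  ✓
                  case data:
                    Y ‖ Y  ✓
          case err:
            &{retry,ack,stop} ‖ +{retry,ack,stop}  ✓ labels match
              case retry:
                ?Int ‖ !Int  ✓
                  Y ‖ Y  ✓
              case ack:
                !Str ‖ ?Str  ✓
                  end ‖ end  ✓
              case stop:
                +{ack,ok} ‖ &{ack,ok}  ✓ labels match
                  case ack:
                    Y ‖ Y  ✓
                  case ok:
                    Y ‖ Y  ✓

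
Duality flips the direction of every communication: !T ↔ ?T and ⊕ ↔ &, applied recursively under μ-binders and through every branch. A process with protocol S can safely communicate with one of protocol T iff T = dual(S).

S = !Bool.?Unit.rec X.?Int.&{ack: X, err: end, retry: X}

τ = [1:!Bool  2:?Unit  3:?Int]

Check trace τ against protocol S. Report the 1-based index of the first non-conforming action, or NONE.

@1 !Bool  ok  cont: ?Unit.rec X.…
@2 ?Unit  ok  cont: rec X.…
@3 ?Int  ok  cont: &{ack: rec X.…, err: end, retry: rec X.…}
trace exhausted — no violation

NONE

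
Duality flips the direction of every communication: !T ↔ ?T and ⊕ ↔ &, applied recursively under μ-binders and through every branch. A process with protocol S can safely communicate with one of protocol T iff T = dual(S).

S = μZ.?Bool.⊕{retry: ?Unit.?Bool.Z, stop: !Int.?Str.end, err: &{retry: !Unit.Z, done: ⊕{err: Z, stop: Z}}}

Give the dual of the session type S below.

μZ ↦ μZ  (binder kept)
  ?Bool ↦ !Bool
    ⊕{retry,stop,err} ↦ &{retry,stop,err}  (internal→external)
      [retry]
        ?Unit ↦ !Unit
          ?Bool ↦ !Bool
            Z ↦ Z
      [stop]
        !Int ↦ ?Int
          ?Str ↦ !Str
            end ↦ end
      [err]
        &{retry,done} ↦ ⊕{retry,done}  (offer→select)
          [retry]
            !Unit ↦ ?Unit
              Z ↦ Z
          [done]
            ⊕{err,stop} ↦ &{err,stop}  (internal→external)
              [err]
                Z ↦ Z
              [stop]
                Z ↦ Z

μZ.!Bool.&{retry: !Unit.!Bool.Z, stop: ?Int.!Str.end, err: ⊕{retry: ?Unit.Z, done: &{err: Z, stop: Z}}}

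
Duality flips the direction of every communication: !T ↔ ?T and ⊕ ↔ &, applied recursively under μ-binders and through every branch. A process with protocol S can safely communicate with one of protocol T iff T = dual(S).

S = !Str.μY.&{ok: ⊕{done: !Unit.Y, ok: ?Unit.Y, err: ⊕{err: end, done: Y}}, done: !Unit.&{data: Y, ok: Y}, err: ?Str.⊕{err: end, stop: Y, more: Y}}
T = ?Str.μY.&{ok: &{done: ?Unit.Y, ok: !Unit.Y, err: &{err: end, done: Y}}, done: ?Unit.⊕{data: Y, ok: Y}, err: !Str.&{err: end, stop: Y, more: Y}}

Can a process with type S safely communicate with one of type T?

NO

!Str ‖ ?Str  match
  μY ‖ μY  match (binder kept)
    &{ok,done,err} ‖ &{ok,done,err}  ✗ choice polarity not flipped — not dual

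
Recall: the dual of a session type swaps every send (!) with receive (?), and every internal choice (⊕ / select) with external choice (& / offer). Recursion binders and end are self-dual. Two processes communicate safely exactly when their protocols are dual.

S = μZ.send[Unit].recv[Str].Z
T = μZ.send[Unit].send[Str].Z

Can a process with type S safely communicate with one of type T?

NO

μZ vs μZ  ok (rec unchanged)
  send[Unit] vs send[Unit]  ✗ same direction on both sides — not dual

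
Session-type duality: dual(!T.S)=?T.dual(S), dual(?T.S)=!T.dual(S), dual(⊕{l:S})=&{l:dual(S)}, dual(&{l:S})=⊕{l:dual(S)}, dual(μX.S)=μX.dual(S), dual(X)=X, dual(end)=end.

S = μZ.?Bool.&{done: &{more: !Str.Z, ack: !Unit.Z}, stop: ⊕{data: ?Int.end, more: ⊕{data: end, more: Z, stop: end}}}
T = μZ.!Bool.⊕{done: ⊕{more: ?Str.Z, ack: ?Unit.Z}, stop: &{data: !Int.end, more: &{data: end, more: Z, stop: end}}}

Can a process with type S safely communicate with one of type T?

μZ ‖ μZ  match (rec unchanged)
  ?Bool ‖ !Bool  match
    &{done,stop} ‖ ⊕{done,stop}  match labels match
      case done:
        &{more,ack} ‖ ⊕{more,ack}  match labels match
          case more:
            !Str ‖ ?Str  match
              Z ‖ Z  match
          case ack:
            !Unit ‖ ?Unit  match
              Z ‖ Z  match
      case stop:
        ⊕{data,more} ‖ &{data,more}  match labels match
          case data:
            ?Int ‖ !Int  match
              end ‖ end  match
          case more:
            ⊕{data,more,stop} ‖ &{data,more,stop}  match labels match
              case data:
                end ‖ end  match
              case more:
                Z ‖ Z  match
              case stop:
                end ‖ end  match

YES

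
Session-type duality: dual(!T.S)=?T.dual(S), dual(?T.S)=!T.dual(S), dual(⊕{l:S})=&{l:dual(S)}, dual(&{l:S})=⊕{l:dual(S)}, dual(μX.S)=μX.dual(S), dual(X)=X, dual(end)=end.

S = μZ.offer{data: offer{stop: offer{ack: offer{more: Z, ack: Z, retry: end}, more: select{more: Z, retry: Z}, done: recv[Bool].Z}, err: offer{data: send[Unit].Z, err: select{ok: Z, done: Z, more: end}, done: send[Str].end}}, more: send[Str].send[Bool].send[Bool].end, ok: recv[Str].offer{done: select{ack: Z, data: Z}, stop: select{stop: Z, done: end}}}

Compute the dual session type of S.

μZ.select{data: select{stop: select{ack: select{more: Z, ack: Z, retry: end}, more: offer{more: Z, retry: Z}, done: send[Bool].Z}, err: select{data: recv[Unit].Z, err: offer{ok: Z, done: Z, more: end}, done: recv[Str].end}}, more: recv[Str].recv[Bool].recv[Bool].end, ok: send[Str].select{done: offer{ack: Z, data: Z}, stop: offer{stop: Z, done: end}}}

μZ = μZ  (binder kept)
  offer{data,more,ok} = select{data,more,ok}  (offer→select)
    case data:
      offer{stop,err} = select{stop,err}  (offer→select)
        case stop:
          offer{ack,more,done} = select{ack,more,done}  (offer→select)
            case ack:
              offer{more,ack,retry} = select{more,ack,retry}  (offer→select)
                case more:
                  Z self-dual
                case ack:
                  Z self-dual
                case retry:
                  end self-dual
            case more:
              select{more,retry} = offer{more,retry}  (⊕→&)
                case more:
                  Z self-dual
                case retry:
                  Z self-dual
            case done:
              recv[Bool] = send[Bool]
                Z self-dual
        case err:
          offer{data,err,done} = select{data,err,done}  (offer→select)
            case data:
              send[Unit] = recv[Unit]
                Z self-dual
            case err:
              select{ok,done,more} = offer{ok,done,more}  (⊕→&)
                case ok:
                  Z self-dual
                case done:
                  Z self-dual
                case more:
                  end self-dual
            case done:
              send[Str] = recv[Str]
                end self-dual
    case more:
      send[Str] = recv[Str]
        send[Bool] = recv[Bool]
          send[Bool] = recv[Bool]
            end self-dual
    case ok:
      recv[Str] = send[Str]
        offer{done,stop} = select{done,stop}  (offer→select)
          case done:
            select{ack,data} = offer{ack,data}  (⊕→&)
              case ack:
                Z self-dual
              case data:
                Z self-dual
          case stop:
            select{stop,done} = offer{stop,done}  (⊕→&)
              case stop:
                Z self-dual
              case done:
                end self-dual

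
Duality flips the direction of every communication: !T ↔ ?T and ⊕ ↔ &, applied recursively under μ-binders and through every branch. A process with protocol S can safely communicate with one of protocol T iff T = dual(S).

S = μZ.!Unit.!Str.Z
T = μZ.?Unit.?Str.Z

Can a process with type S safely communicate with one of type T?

YES

μZ vs μZ  match (binder kept)
  !Unit vs ?Unit  match
    !Str vs ?Str  match
      Z vs Z  match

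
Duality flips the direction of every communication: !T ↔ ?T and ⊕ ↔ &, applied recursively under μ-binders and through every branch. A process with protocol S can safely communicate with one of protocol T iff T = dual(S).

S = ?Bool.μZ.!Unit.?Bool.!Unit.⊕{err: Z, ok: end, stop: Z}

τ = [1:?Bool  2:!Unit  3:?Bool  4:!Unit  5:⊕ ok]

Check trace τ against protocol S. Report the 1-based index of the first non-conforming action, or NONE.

NONE

@1 ?Bool  ok  now at μZ.…
@2 !Unit  ok  now at ?Bool.!Unit.⊕{err: μZ.…, ok: end, stop: μZ.…}
@3 ?Bool  ok  now at !Unit.⊕{err: μZ.…, ok: end, stop: μZ.…}
@4 !Unit  ok  now at ⊕{err: μZ.…, ok: end, stop: μZ.…}
@5 ⊕ ok  ok  now at end
τ conforms to S (length 5)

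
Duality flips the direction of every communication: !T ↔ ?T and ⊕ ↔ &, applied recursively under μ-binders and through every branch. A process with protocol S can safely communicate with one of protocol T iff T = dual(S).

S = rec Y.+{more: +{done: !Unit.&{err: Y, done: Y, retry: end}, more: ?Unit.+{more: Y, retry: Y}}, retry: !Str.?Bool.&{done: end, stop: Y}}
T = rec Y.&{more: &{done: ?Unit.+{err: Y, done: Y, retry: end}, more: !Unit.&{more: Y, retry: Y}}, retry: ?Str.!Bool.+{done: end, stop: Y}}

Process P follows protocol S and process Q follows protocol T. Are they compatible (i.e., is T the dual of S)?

YES

rec Y vs rec Y  match (rec unchanged)
  +{more,retry} vs &{more,retry}  match labels match
    [more]
      +{done,more} vs &{done,more}  match labels match
        [done]
          !Unit vs ?Unit  match
            &{err,done,retry} vs +{err,done,retry}  match labels match
              [err]
                Y vs Y  match
              [done]
                Y vs Y  match
              [retry]
                end vs end  match
        [more]
          ?Unit vs !Unit  match
            +{more,retry} vs &{more,retry}  match labels match
              [more]
                Y vs Y  match
              [retry]
                Y vs Y  match
    [retry]
      !Str vs ?Str  match
        ?Bool vs !Bool  match
          &{done,stop} vs +{done,stop}  match labels match
            [done]
              end vs end  match
            [stop]
              Y vs Y  match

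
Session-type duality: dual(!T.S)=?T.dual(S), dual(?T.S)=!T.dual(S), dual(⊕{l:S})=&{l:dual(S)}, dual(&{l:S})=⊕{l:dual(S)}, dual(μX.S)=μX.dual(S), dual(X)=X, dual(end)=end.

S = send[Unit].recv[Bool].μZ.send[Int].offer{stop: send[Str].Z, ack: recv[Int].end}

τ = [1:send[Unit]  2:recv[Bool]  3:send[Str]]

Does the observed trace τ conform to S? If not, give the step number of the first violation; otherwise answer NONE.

3

step 1: send[Unit]  ok  now at recv[Bool].μZ.…
step 2: recv[Bool]  ok  now at μZ.…
step 3: got send[Str], protocol expects send[Int]  ✗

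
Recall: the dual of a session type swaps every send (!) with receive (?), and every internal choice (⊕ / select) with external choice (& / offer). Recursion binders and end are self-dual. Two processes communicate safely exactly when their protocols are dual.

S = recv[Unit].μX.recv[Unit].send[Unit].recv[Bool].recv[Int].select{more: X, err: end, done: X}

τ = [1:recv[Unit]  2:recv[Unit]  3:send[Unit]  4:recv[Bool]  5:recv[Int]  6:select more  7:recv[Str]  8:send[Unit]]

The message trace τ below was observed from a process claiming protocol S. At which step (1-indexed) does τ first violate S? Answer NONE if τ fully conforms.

step 1: recv[Unit]  ok  state: μX.…
step 2: recv[Unit]  ok  state: send[Unit].recv[Bool].recv[Int].select{more: μX.…, err: end, done: μX.…}
step 3: send[Unit]  ok  state: recv[Bool].recv[Int].select{more: μX.…, err: end, done: μX.…}
step 4: recv[Bool]  ok  state: recv[Int].select{more: μX.…, err: end, done: μX.…}
step 5: recv[Int]  ok  state: select{more: μX.…, err: end, done: μX.…}
step 6: select more  ok  state: μX.…
step 7: got recv[Str], protocol expects recv[Unit]  ✗

7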